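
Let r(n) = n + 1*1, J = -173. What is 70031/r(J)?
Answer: -70031/172 ≈ -407.16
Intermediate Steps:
r(n) = 1 + n (r(n) = n + 1 = 1 + n)
70031/r(J) = 70031/(1 - 173) = 70031/(-172) = 70031*(-1/172) = -70031/172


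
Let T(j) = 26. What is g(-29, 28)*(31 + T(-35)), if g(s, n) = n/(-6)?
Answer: -266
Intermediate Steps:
g(s, n) = -n/6 (g(s, n) = n*(-⅙) = -n/6)
g(-29, 28)*(31 + T(-35)) = (-⅙*28)*(31 + 26) = -14/3*57 = -266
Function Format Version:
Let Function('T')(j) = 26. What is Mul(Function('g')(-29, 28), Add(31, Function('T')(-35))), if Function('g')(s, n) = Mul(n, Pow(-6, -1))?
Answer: -266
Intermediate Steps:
Function('g')(s, n) = Mul(Rational(-1, 6), n) (Function('g')(s, n) = Mul(n, Rational(-1, 6)) = Mul(Rational(-1, 6), n))
Mul(Function('g')(-29, 28), Add(31, Function('T')(-35))) = Mul(Mul(Rational(-1, 6), 28), Add(31, 26)) = Mul(Rational(-14, 3), 57) = -266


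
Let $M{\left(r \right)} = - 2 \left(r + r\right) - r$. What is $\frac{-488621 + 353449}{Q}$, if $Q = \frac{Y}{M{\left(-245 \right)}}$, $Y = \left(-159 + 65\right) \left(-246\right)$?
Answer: $- \frac{880775}{123} \approx -7160.8$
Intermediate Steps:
$M{\left(r \right)} = - 5 r$ ($M{\left(r \right)} = - 2 \cdot 2 r - r = - 4 r - r = - 5 r$)
$Y = 23124$ ($Y = \left(-94\right) \left(-246\right) = 23124$)
$Q = \frac{23124}{1225}$ ($Q = \frac{23124}{\left(-5\right) \left(-245\right)} = \frac{23124}{1225} \approx 18.877$)
$\frac{-488621 + 353449}{Q} = \frac{-488621 + 353449}{\frac{23124}{1225}} = \left(-135172\right) \frac{1225}{23124} = - \frac{880775}{123}$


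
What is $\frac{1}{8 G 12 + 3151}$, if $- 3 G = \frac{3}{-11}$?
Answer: $\frac{11}{34757} \approx 0.00031648$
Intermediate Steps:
$G = \frac{1}{11}$ ($G = - \frac{3 \frac{1}{-11}}{3} = - \frac{3 \left(- \frac{1}{11}\right)}{3} = \left(- \frac{1}{3}\right) \left(- \frac{3}{11}\right) = \frac{1}{11} \approx 0.090909$)
$\frac{1}{8 G 12 + 3151} = \frac{1}{8 \cdot \frac{1}{11} \cdot 12 + 3151} = \frac{1}{\frac{8}{11} \cdot 12 + 3151} = \frac{1}{\frac{96}{11} + 3151} = \frac{1}{\frac{34757}{11}} = \frac{11}{34757}$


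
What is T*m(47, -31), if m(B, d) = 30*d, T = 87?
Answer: -80910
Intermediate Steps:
T*m(47, -31) = 87*(30*(-31)) = 87*(-930) = -80910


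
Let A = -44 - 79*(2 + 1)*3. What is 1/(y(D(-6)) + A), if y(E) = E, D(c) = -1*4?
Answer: -1/759 ≈ -0.0013175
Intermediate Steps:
D(c) = -4
A = -755 (A = -44 - 237*3 = -44 - 79*9 = -44 - 711 = -755)
1/(y(D(-6)) + A) = 1/(-4 - 755) = 1/(-759) = -1/759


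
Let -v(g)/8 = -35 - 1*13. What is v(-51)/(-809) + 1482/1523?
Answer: 614106/1232107 ≈ 0.49842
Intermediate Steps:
v(g) = 384 (v(g) = -8*(-35 - 1*13) = -8*(-35 - 13) = -8*(-48) = 384)
v(-51)/(-809) + 1482/1523 = 384/(-809) + 1482/1523 = 384*(-1/809) + 1482*(1/1523) = -384/809 + 1482/1523 = 614106/1232107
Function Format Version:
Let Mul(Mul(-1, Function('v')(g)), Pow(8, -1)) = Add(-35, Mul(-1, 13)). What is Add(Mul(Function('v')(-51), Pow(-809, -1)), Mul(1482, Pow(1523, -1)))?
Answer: Rational(614106, 1232107) ≈ 0.49842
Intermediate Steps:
Function('v')(g) = 384 (Function('v')(g) = Mul(-8, Add(-35, Mul(-1, 13))) = Mul(-8, Add(-35, -13)) = Mul(-8, -48) = 384)
Add(Mul(Function('v')(-51), Pow(-809, -1)), Mul(1482, Pow(1523, -1))) = Add(Mul(384, Pow(-809, -1)), Mul(1482, Pow(1523, -1))) = Add(Mul(384, Rational(-1, 809)), Mul(1482, Rational(1, 1523))) = Add(Rational(-384, 809), Rational(1482, 1523)) = Rational(614106, 1232107)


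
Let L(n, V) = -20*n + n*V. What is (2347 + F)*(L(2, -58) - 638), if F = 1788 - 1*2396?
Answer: -1380766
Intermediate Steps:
L(n, V) = -20*n + V*n
F = -608 (F = 1788 - 2396 = -608)
(2347 + F)*(L(2, -58) - 638) = (2347 - 608)*(2*(-20 - 58) - 638) = 1739*(2*(-78) - 638) = 1739*(-156 - 638) = 1739*(-794) = -1380766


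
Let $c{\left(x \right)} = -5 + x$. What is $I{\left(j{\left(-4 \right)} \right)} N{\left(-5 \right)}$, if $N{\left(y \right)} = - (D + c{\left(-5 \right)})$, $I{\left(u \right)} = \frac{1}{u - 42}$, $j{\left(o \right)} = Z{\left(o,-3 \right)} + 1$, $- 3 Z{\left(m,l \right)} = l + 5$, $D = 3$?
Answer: $- \frac{21}{125} \approx -0.168$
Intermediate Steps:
$Z{\left(m,l \right)} = - \frac{5}{3} - \frac{l}{3}$ ($Z{\left(m,l \right)} = - \frac{l + 5}{3} = - \frac{5 + l}{3} = - \frac{5}{3} - \frac{l}{3}$)
$j{\left(o \right)} = \frac{1}{3}$ ($j{\left(o \right)} = \left(- \frac{5}{3} - -1\right) + 1 = \left(- \frac{5}{3} + 1\right) + 1 = - \frac{2}{3} + 1 = \frac{1}{3}$)
$I{\left(u \right)} = \frac{1}{-42 + u}$
$N{\left(y \right)} = 7$ ($N{\left(y \right)} = - (3 - 10) = \left(-1\right) \left(-7\right) = 7$)
$I{\left(j{\left(-4 \right)} \right)} N{\left(-5 \right)} = \frac{1}{-42 + \frac{1}{3}} \cdot 7 = \frac{1}{- \frac{125}{3}} \cdot 7 = \left(- \frac{3}{125}\right) 7 = - \frac{21}{125}$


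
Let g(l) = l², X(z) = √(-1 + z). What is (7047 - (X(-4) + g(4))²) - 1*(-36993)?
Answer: 43789 - 32*I*√5 ≈ 43789.0 - 71.554*I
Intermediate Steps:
(7047 - (X(-4) + g(4))²) - 1*(-36993) = (7047 - (√(-1 - 4) + 4²)²) - 1*(-36993) = (7047 - (√(-5) + 16)²) + 36993 = (7047 - (I*√5 + 16)²) + 36993 = (7047 - (16 + I*√5)²) + 36993 = 44040 - (16 + I*√5)²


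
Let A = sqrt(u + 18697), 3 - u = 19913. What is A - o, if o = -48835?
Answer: 48835 + I*sqrt(1213) ≈ 48835.0 + 34.828*I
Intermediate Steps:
u = -19910 (u = 3 - 1*19913 = 3 - 19913 = -19910)
A = I*sqrt(1213) (A = sqrt(-19910 + 18697) = sqrt(-1213) = I*sqrt(1213) ≈ 34.828*I)
A - o = I*sqrt(1213) - 1*(-48835) = I*sqrt(1213) + 48835 = 48835 + I*sqrt(1213)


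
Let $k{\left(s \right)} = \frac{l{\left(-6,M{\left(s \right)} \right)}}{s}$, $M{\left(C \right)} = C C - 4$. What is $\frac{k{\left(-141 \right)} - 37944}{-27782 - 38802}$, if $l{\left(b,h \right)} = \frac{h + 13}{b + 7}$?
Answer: $\frac{127857}{223532} \approx 0.57199$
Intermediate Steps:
$M{\left(C \right)} = -4 + C^{2}$ ($M{\left(C \right)} = C^{2} - 4 = -4 + C^{2}$)
$l{\left(b,h \right)} = \frac{13 + h}{7 + b}$
$k{\left(s \right)} = \frac{9 + s^{2}}{s}$ ($k{\left(s \right)} = \frac{\frac{1}{7 - 6} \left(13 + \left(-4 + s^{2}\right)\right)}{s} = \frac{1^{-1} \left(9 + s^{2}\right)}{s} = \frac{1 \left(9 + s^{2}\right)}{s} = \frac{9 + s^{2}}{s}$)
$\frac{k{\left(-141 \right)} - 37944}{-27782 - 38802} = \frac{\left(-141 + \frac{9}{-141}\right) - 37944}{-27782 - 38802} = \frac{\left(-141 + 9 \left(- \frac{1}{141}\right)\right) - 37944}{-66584} = \left(\left(-141 - \frac{3}{47}\right) - 37944\right) \left(- \frac{1}{66584}\right) = \left(- \frac{6630}{47} - 37944\right) \left(- \frac{1}{66584}\right) = \left(- \frac{1789998}{47}\right) \left(- \frac{1}{66584}\right) = \frac{127857}{223532}$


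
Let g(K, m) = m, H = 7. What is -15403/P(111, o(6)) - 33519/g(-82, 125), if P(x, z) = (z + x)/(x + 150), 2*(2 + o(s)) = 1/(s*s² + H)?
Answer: -15050315229/405125 ≈ -37150.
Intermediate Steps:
o(s) = -2 + 1/(2*(7 + s³)) (o(s) = -2 + 1/(2*(s*s² + 7)) = -2 + 1/(2*(s³ + 7)) = -2 + 1/(2*(7 + s³)))
P(x, z) = (x + z)/(150 + x)
-15403/P(111, o(6)) - 33519/g(-82, 125) = -15403*(150 + 111)/(111 + (-27 - 4*6³)/(2*(7 + 6³))) - 33519/125 = -15403*261/(111 + (-27 - 4*216)/(2*(7 + 216))) - 33519*1/125 = -15403*261/(111 + (½)*(-27 - 864)/223) - 33519/125 = -15403*261/(111 + (½)*(1/223)*(-891)) - 33519/125 = -15403*261/(111 - 891/446) - 33519/125 = -15403/((1/261)*(48615/446)) - 33519/125 = -15403/16205/38802 - 33519/125 = -15403*38802/16205 - 33519/125 = -597667206/16205 - 33519/125 = -15050315229/405125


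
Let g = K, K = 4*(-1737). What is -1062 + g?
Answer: -8010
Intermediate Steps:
K = -6948
g = -6948
-1062 + g = -1062 - 6948 = -8010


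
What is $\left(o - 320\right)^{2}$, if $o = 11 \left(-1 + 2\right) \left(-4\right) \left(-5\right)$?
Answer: $10000$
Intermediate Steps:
$o = 220$ ($o = 11 \cdot 1 \left(-4\right) \left(-5\right) = 11 \left(-4\right) \left(-5\right) = \left(-44\right) \left(-5\right) = 220$)
$\left(o - 320\right)^{2} = \left(220 - 320\right)^{2} = \left(-100\right)^{2} = 10000$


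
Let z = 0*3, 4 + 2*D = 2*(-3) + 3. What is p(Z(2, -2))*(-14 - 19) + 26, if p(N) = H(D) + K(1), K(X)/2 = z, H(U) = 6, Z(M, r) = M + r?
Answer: -172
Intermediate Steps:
D = -7/2 (D = -2 + (2*(-3) + 3)/2 = -2 + (-6 + 3)/2 = -2 + (½)*(-3) = -2 - 3/2 = -7/2 ≈ -3.5000)
z = 0
K(X) = 0 (K(X) = 2*0 = 0)
p(N) = 6 (p(N) = 6 + 0 = 6)
p(Z(2, -2))*(-14 - 19) + 26 = 6*(-14 - 19) + 26 = 6*(-33) + 26 = -198 + 26 = -172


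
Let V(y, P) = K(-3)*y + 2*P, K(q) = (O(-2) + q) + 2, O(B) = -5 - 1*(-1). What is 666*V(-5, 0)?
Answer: 16650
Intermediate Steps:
O(B) = -4 (O(B) = -5 + 1 = -4)
K(q) = -2 + q (K(q) = (-4 + q) + 2 = -2 + q)
V(y, P) = -5*y + 2*P (V(y, P) = (-2 - 3)*y + 2*P = -5*y + 2*P)
666*V(-5, 0) = 666*(-5*(-5) + 2*0) = 666*(25 + 0) = 666*25 = 16650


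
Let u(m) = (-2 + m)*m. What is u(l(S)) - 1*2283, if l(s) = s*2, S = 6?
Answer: -2163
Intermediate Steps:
l(s) = 2*s
u(m) = m*(-2 + m)
u(l(S)) - 1*2283 = (2*6)*(-2 + 2*6) - 1*2283 = 12*(-2 + 12) - 2283 = 12*10 - 2283 = 120 - 2283 = -2163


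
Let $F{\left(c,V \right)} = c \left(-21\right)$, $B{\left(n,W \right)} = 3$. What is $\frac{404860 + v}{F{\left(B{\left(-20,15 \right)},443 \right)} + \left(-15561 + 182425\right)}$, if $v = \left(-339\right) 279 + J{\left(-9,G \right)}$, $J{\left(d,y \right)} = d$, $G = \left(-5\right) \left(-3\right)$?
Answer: $\frac{16330}{8779} \approx 1.8601$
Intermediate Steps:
$G = 15$
$F{\left(c,V \right)} = - 21 c$
$v = -94590$ ($v = \left(-339\right) 279 - 9 = -94581 - 9 = -94590$)
$\frac{404860 + v}{F{\left(B{\left(-20,15 \right)},443 \right)} + \left(-15561 + 182425\right)} = \frac{404860 - 94590}{\left(-21\right) 3 + \left(-15561 + 182425\right)} = \frac{310270}{-63 + 166864} = \frac{310270}{166801} = 310270 \cdot \frac{1}{166801} = \frac{16330}{8779}$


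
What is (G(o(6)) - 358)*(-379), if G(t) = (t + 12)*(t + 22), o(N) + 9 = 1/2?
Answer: 471097/4 ≈ 1.1777e+5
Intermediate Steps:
o(N) = -17/2 (o(N) = -9 + 1/2 = -9 + ½ = -17/2)
G(t) = (12 + t)*(22 + t)
(G(o(6)) - 358)*(-379) = ((264 + (-17/2)² + 34*(-17/2)) - 358)*(-379) = ((264 + 289/4 - 289) - 358)*(-379) = (189/4 - 358)*(-379) = -1243/4*(-379) = 471097/4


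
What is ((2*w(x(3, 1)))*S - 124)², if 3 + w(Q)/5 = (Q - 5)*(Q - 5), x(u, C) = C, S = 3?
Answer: 70756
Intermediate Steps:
w(Q) = -15 + 5*(-5 + Q)² (w(Q) = -15 + 5*((Q - 5)*(Q - 5)) = -15 + 5*((-5 + Q)*(-5 + Q)) = -15 + 5*(-5 + Q)²)
((2*w(x(3, 1)))*S - 124)² = ((2*(-15 + 5*(-5 + 1)²))*3 - 124)² = ((2*(-15 + 5*(-4)²))*3 - 124)² = ((2*(-15 + 5*16))*3 - 124)² = ((2*(-15 + 80))*3 - 124)² = ((2*65)*3 - 124)² = (130*3 - 124)² = (390 - 124)² = 266² = 70756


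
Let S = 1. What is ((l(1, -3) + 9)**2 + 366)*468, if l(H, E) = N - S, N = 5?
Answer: 250380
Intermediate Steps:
l(H, E) = 4 (l(H, E) = 5 - 1*1 = 5 - 1 = 4)
((l(1, -3) + 9)**2 + 366)*468 = ((4 + 9)**2 + 366)*468 = (13**2 + 366)*468 = (169 + 366)*468 = 535*468 = 250380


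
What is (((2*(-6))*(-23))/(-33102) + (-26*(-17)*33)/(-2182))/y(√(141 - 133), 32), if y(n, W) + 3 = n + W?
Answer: -1168284343/5013866151 + 80571334*√2/5013866151 ≈ -0.21028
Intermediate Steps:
y(n, W) = -3 + W + n (y(n, W) = -3 + (n + W) = -3 + (W + n) = -3 + W + n)
(((2*(-6))*(-23))/(-33102) + (-26*(-17)*33)/(-2182))/y(√(141 - 133), 32) = (((2*(-6))*(-23))/(-33102) + (-26*(-17)*33)/(-2182))/(-3 + 32 + √(141 - 133)) = (-12*(-23)*(-1/33102) + (442*33)*(-1/2182))/(-3 + 32 + √8) = (276*(-1/33102) + 14586*(-1/2182))/(-3 + 32 + 2*√2) = (-46/5517 - 7293/1091)/(29 + 2*√2) = -40285667/(6019047*(29 + 2*√2))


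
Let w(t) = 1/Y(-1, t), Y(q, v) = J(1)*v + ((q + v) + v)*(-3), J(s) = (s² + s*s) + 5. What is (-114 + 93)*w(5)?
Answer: -21/8 ≈ -2.6250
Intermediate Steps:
J(s) = 5 + 2*s² (J(s) = (s² + s²) + 5 = 2*s² + 5 = 5 + 2*s²)
Y(q, v) = v - 3*q (Y(q, v) = (5 + 2*1²)*v + ((q + v) + v)*(-3) = (5 + 2*1)*v + (q + 2*v)*(-3) = (5 + 2)*v + (-6*v - 3*q) = 7*v + (-6*v - 3*q) = v - 3*q)
w(t) = 1/(3 + t) (w(t) = 1/(t - 3*(-1)) = 1/(t + 3) = 1/(3 + t))
(-114 + 93)*w(5) = (-114 + 93)/(3 + 5) = -21/8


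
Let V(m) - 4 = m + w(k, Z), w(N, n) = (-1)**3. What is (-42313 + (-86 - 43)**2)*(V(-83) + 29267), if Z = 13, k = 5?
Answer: -749288664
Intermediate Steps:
w(N, n) = -1
V(m) = 3 + m (V(m) = 4 + (m - 1) = 4 + (-1 + m) = 3 + m)
(-42313 + (-86 - 43)**2)*(V(-83) + 29267) = (-42313 + (-86 - 43)**2)*((3 - 83) + 29267) = (-42313 + (-129)**2)*(-80 + 29267) = (-42313 + 16641)*29187 = -25672*29187 = -749288664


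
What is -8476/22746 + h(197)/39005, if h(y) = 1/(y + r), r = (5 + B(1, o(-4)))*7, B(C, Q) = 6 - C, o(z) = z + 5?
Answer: -4903993373/13160247995 ≈ -0.37264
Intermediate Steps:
o(z) = 5 + z
r = 70 (r = (5 + (6 - 1*1))*7 = (5 + (6 - 1))*7 = (5 + 5)*7 = 10*7 = 70)
h(y) = 1/(70 + y) (h(y) = 1/(y + 70) = 1/(70 + y))
-8476/22746 + h(197)/39005 = -8476/22746 + 1/((70 + 197)*39005) = -8476*1/22746 + (1/39005)/267 = -4238/11373 + (1/267)*(1/39005) = -4238/11373 + 1/10414335 = -4903993373/13160247995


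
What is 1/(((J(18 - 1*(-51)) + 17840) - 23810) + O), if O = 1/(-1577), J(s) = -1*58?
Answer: -1577/9506157 ≈ -0.00016589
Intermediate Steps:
J(s) = -58
O = -1/1577 ≈ -0.00063412
1/(((J(18 - 1*(-51)) + 17840) - 23810) + O) = 1/(((-58 + 17840) - 23810) - 1/1577) = 1/((17782 - 23810) - 1/1577) = 1/(-6028 - 1/1577) = 1/(-9506157/1577) = -1577/9506157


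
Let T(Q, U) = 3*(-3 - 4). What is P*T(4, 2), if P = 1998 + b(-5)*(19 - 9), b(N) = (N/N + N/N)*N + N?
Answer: -38808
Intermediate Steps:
b(N) = 3*N (b(N) = (1 + 1)*N + N = 2*N + N = 3*N)
P = 1848 (P = 1998 + (3*(-5))*(19 - 9) = 1998 - 15*10 = 1998 - 150 = 1848)
T(Q, U) = -21 (T(Q, U) = 3*(-7) = -21)
P*T(4, 2) = 1848*(-21) = -38808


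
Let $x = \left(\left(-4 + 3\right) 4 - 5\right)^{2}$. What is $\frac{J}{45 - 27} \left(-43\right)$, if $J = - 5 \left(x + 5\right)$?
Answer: $\frac{9245}{9} \approx 1027.2$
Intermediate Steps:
$x = 81$ ($x = \left(\left(-1\right) 4 - 5\right)^{2} = \left(-4 - 5\right)^{2} = \left(-9\right)^{2} = 81$)
$J = -430$ ($J = - 5 \left(81 + 5\right) = \left(-5\right) 86 = -430$)
$\frac{J}{45 - 27} \left(-43\right) = \frac{1}{45 - 27} \left(-430\right) \left(-43\right) = \frac{1}{18} \left(-430\right) \left(-43\right) = \left(- \frac{215}{9}\right) \left(-43\right) = \frac{9245}{9}$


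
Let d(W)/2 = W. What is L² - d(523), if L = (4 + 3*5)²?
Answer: 129275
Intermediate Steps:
d(W) = 2*W
L = 361 (L = (4 + 15)² = 19² = 361)
L² - d(523) = 361² - 2*523 = 130321 - 1*1046 = 130321 - 1046 = 129275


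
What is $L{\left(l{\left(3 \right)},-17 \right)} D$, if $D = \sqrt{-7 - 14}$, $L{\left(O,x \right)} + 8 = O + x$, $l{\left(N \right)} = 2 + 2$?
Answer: $- 21 i \sqrt{21} \approx - 96.234 i$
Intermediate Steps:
$l{\left(N \right)} = 4$
$L{\left(O,x \right)} = -8 + O + x$ ($L{\left(O,x \right)} = -8 + \left(O + x\right) = -8 + O + x$)
$D = i \sqrt{21}$ ($D = \sqrt{-21} = i \sqrt{21} \approx 4.5826 i$)
$L{\left(l{\left(3 \right)},-17 \right)} D = \left(-8 + 4 - 17\right) i \sqrt{21} = - 21 i \sqrt{21}$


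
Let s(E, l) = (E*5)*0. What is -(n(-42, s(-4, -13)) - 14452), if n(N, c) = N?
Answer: 14494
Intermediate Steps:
s(E, l) = 0 (s(E, l) = (5*E)*0 = 0)
-(n(-42, s(-4, -13)) - 14452) = -(-42 - 14452) = -1*(-14494) = 14494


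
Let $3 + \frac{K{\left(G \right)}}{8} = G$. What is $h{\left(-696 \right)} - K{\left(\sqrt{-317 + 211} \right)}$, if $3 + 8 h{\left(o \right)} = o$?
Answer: $- \frac{507}{8} - 8 i \sqrt{106} \approx -63.375 - 82.365 i$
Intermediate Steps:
$h{\left(o \right)} = - \frac{3}{8} + \frac{o}{8}$
$K{\left(G \right)} = -24 + 8 G$
$h{\left(-696 \right)} - K{\left(\sqrt{-317 + 211} \right)} = \left(- \frac{3}{8} + \frac{1}{8} \left(-696\right)\right) - \left(-24 + 8 \sqrt{-317 + 211}\right) = \left(- \frac{3}{8} - 87\right) - \left(-24 + 8 \sqrt{-106}\right) = - \frac{699}{8} - \left(-24 + 8 i \sqrt{106}\right) = - \frac{699}{8} + \left(24 - 8 i \sqrt{106}\right) = - \frac{507}{8} - 8 i \sqrt{106}$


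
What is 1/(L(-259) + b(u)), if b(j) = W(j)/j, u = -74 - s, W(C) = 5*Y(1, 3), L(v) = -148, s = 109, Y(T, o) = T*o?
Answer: -61/9033 ≈ -0.0067530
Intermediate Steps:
W(C) = 15 (W(C) = 5*(1*3) = 5*3 = 15)
u = -183 (u = -74 - 1*109 = -74 - 109 = -183)
b(j) = 15/j
1/(L(-259) + b(u)) = 1/(-148 + 15/(-183)) = 1/(-148 + 15*(-1/183)) = 1/(-148 - 5/61) = 1/(-9033/61) = -61/9033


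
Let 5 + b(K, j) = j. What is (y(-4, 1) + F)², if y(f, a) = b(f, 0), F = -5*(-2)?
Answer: 25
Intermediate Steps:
b(K, j) = -5 + j
F = 10
y(f, a) = -5 (y(f, a) = -5 + 0 = -5)
(y(-4, 1) + F)² = (-5 + 10)² = 5² = 25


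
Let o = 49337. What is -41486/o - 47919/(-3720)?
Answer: 736617261/61177880 ≈ 12.041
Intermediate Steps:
-41486/o - 47919/(-3720) = -41486/49337 - 47919/(-3720) = -41486*1/49337 - 47919*(-1/3720) = -41486/49337 + 15973/1240 = 736617261/61177880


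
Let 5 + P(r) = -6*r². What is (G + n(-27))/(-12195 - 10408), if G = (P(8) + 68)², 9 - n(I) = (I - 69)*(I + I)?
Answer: -97866/22603 ≈ -4.3298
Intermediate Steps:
P(r) = -5 - 6*r²
n(I) = 9 - 2*I*(-69 + I) (n(I) = 9 - (I - 69)*(I + I) = 9 - (-69 + I)*2*I = 9 - 2*I*(-69 + I))
G = 103041 (G = ((-5 - 6*8²) + 68)² = ((-5 - 6*64) + 68)² = ((-5 - 384) + 68)² = (-389 + 68)² = (-321)² = 103041)
(G + n(-27))/(-12195 - 10408) = (103041 + (9 - 2*(-27)² + 138*(-27)))/(-12195 - 10408) = (103041 + (9 - 2*729 - 3726))/(-22603) = (103041 + (9 - 1458 - 3726))*(-1/22603) = (103041 - 5175)*(-1/22603) = 97866*(-1/22603) = -97866/22603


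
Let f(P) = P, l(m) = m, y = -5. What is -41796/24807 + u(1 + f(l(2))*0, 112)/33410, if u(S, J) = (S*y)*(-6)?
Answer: -46522005/27626729 ≈ -1.6839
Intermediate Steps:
u(S, J) = 30*S (u(S, J) = (S*(-5))*(-6) = -5*S*(-6) = 30*S)
-41796/24807 + u(1 + f(l(2))*0, 112)/33410 = -41796/24807 + (30*(1 + 2*0))/33410 = -41796*1/24807 + (30*(1 + 0))*(1/33410) = -13932/8269 + (30*1)*(1/33410) = -13932/8269 + 30*(1/33410) = -13932/8269 + 3/3341 = -46522005/27626729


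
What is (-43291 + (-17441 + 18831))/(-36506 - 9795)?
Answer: 41901/46301 ≈ 0.90497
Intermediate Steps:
(-43291 + (-17441 + 18831))/(-36506 - 9795) = (-43291 + 1390)/(-46301) = -41901*(-1/46301) = 41901/46301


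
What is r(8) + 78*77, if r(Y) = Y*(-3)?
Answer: 5982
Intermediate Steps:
r(Y) = -3*Y
r(8) + 78*77 = -3*8 + 78*77 = -24 + 6006 = 5982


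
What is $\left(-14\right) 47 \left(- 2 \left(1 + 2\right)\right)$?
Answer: $3948$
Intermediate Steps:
$\left(-14\right) 47 \left(- 2 \left(1 + 2\right)\right) = - 658 \left(\left(-2\right) 3\right) = \left(-658\right) \left(-6\right) = 3948$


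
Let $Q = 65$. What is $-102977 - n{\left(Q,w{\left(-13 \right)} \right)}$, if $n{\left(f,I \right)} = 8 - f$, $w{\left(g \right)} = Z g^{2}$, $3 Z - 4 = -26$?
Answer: $-102920$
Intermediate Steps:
$Z = - \frac{22}{3}$ ($Z = \frac{4}{3} + \frac{1}{3} \left(-26\right) = \frac{4}{3} - \frac{26}{3} = - \frac{22}{3} \approx -7.3333$)
$w{\left(g \right)} = - \frac{22 g^{2}}{3}$
$-102977 - n{\left(Q,w{\left(-13 \right)} \right)} = -102977 - \left(8 - 65\right) = -102977 - -57 = -102977 + 57 = -102920$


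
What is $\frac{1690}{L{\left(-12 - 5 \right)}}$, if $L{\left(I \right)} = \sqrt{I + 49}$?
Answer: $\frac{845 \sqrt{2}}{4} \approx 298.75$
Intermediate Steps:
$L{\left(I \right)} = \sqrt{49 + I}$
$\frac{1690}{L{\left(-12 - 5 \right)}} = \frac{1690}{\sqrt{49 - 17}} = \frac{1690}{\sqrt{32}} = \frac{1690}{4 \sqrt{2}} = 1690 \frac{\sqrt{2}}{8} = \frac{845 \sqrt{2}}{4}$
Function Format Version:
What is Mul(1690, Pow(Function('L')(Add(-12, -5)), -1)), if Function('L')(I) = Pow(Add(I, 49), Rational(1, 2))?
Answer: Mul(Rational(845, 4), Pow(2, Rational(1, 2))) ≈ 298.75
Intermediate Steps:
Function('L')(I) = Pow(Add(49, I), Rational(1, 2))
Mul(1690, Pow(Function('L')(Add(-12, -5)), -1)) = Mul(1690, Pow(Pow(Add(49, Add(-12, -5)), Rational(1, 2)), -1)) = Mul(1690, Pow(Pow(Add(49, -17), Rational(1, 2)), -1)) = Mul(1690, Pow(Pow(32, Rational(1, 2)), -1)) = Mul(1690, Pow(Mul(4, Pow(2, Rational(1, 2))), -1)) = Mul(1690, Mul(Rational(1, 8), Pow(2, Rational(1, 2)))) = Mul(Rational(845, 4), Pow(2, Rational(1, 2)))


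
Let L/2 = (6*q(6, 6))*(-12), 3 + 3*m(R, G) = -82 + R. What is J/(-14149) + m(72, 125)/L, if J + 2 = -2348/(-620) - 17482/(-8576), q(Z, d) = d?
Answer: 3614418379/761723300160 ≈ 0.0047451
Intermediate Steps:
m(R, G) = -85/3 + R/3 (m(R, G) = -1 + (-82 + R)/3 = -1 + (-82/3 + R/3) = -85/3 + R/3)
J = 2542631/664640 (J = -2 + (-2348/(-620) - 17482/(-8576)) = -2 + (-2348*(-1/620) - 17482*(-1/8576)) = -2 + (587/155 + 8741/4288) = -2 + 3871911/664640 = 2542631/664640 ≈ 3.8256)
L = -864 (L = 2*((6*6)*(-12)) = 2*(36*(-12)) = 2*(-432) = -864)
J/(-14149) + m(72, 125)/L = (2542631/664640)/(-14149) + (-85/3 + (1/3)*72)/(-864) = (2542631/664640)*(-1/14149) + (-85/3 + 24)*(-1/864) = -2542631/9403991360 - 13/3*(-1/864) = -2542631/9403991360 + 13/2592 = 3614418379/761723300160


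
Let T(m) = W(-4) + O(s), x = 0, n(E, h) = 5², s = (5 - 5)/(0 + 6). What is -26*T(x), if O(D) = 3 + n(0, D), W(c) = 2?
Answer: -780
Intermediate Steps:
s = 0 (s = 0/6 = 0*(⅙) = 0)
n(E, h) = 25
O(D) = 28 (O(D) = 3 + 25 = 28)
T(m) = 30 (T(m) = 2 + 28 = 30)
-26*T(x) = -26*30 = -780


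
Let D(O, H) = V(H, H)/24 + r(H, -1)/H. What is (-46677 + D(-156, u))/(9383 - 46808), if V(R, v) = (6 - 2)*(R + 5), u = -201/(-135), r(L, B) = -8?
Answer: 422232283/338509125 ≈ 1.2473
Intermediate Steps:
u = 67/45 (u = -201*(-1/135) = 67/45 ≈ 1.4889)
V(R, v) = 20 + 4*R (V(R, v) = 4*(5 + R) = 20 + 4*R)
D(O, H) = 5/6 - 8/H + H/6 (D(O, H) = (20 + 4*H)/24 - 8/H = (20 + 4*H)*(1/24) - 8/H = (5/6 + H/6) - 8/H = 5/6 - 8/H + H/6)
(-46677 + D(-156, u))/(9383 - 46808) = (-46677 + (-48 + 67*(5 + 67/45)/45)/(6*(67/45)))/(9383 - 46808) = (-46677 + (1/6)*(45/67)*(-48 + (67/45)*(292/45)))/(-37425) = (-46677 + (1/6)*(45/67)*(-48 + 19564/2025))*(-1/37425) = (-46677 + (1/6)*(45/67)*(-77636/2025))*(-1/37425) = (-46677 - 38818/9045)*(-1/37425) = -422232283/9045*(-1/37425) = 422232283/338509125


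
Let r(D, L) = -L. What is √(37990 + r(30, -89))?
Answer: 3*√4231 ≈ 195.14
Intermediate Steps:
√(37990 + r(30, -89)) = √(37990 - 1*(-89)) = √(37990 + 89) = √38079 = 3*√4231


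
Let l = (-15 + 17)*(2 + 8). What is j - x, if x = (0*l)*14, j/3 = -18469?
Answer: -55407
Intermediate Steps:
j = -55407 (j = 3*(-18469) = -55407)
l = 20 (l = 2*10 = 20)
x = 0 (x = (0*20)*14 = 0*14 = 0)
j - x = -55407 - 1*0 = -55407 + 0 = -55407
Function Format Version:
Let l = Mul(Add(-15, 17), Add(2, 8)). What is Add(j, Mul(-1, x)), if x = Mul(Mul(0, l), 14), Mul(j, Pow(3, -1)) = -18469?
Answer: -55407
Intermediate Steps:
j = -55407 (j = Mul(3, -18469) = -55407)
l = 20 (l = Mul(2, 10) = 20)
x = 0 (x = Mul(Mul(0, 20), 14) = Mul(0, 14) = 0)
Add(j, Mul(-1, x)) = Add(-55407, Mul(-1, 0)) = Add(-55407, 0) = -55407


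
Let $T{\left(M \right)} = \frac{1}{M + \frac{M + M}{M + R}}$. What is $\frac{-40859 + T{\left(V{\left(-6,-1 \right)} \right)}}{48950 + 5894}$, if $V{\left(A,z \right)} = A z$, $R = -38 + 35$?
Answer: $- \frac{408589}{548440} \approx -0.745$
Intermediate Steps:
$R = -3$
$T{\left(M \right)} = \frac{1}{M + \frac{2 M}{-3 + M}}$ ($T{\left(M \right)} = \frac{1}{M + \frac{M + M}{M - 3}} = \frac{1}{M + \frac{2 M}{-3 + M}}$)
$\frac{-40859 + T{\left(V{\left(-6,-1 \right)} \right)}}{48950 + 5894} = \frac{-40859 + \frac{-3 - -6}{\left(-6\right) \left(-1\right) \left(-1 - -6\right)}}{48950 + 5894} = \frac{-40859 + \frac{-3 + 6}{6 \left(-1 + 6\right)}}{54844} = \left(-40859 + \frac{1}{6} \cdot \frac{1}{5} \cdot 3\right) \frac{1}{54844} = \left(-40859 + \frac{1}{10}\right) \frac{1}{54844} = \left(- \frac{408589}{10}\right) \frac{1}{54844} = - \frac{408589}{548440}$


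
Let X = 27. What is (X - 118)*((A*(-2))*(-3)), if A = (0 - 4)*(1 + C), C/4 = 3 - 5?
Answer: -15288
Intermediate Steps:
C = -8 (C = 4*(3 - 5) = 4*(-2) = -8)
A = 28 (A = (0 - 4)*(1 - 8) = -4*(-7) = 28)
(X - 118)*((A*(-2))*(-3)) = (27 - 118)*((28*(-2))*(-3)) = -(-5096)*(-3) = -91*168 = -15288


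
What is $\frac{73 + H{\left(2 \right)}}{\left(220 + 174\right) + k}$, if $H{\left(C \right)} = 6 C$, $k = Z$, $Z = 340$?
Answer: $\frac{85}{734} \approx 0.1158$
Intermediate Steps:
$k = 340$
$\frac{73 + H{\left(2 \right)}}{\left(220 + 174\right) + k} = \frac{73 + 6 \cdot 2}{\left(220 + 174\right) + 340} = \frac{73 + 12}{394 + 340} = \frac{85}{734}$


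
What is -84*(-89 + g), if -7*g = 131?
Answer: 9048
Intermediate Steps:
g = -131/7 (g = -⅐*131 = -131/7 ≈ -18.714)
-84*(-89 + g) = -84*(-89 - 131/7) = -84*(-754/7) = 9048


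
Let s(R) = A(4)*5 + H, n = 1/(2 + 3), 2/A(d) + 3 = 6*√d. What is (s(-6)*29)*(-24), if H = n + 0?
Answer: -13688/15 ≈ -912.53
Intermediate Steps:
A(d) = 2/(-3 + 6*√d)
n = ⅕ (n = 1/5 = ⅕ ≈ 0.20000)
H = ⅕ (H = ⅕ + 0 = ⅕ ≈ 0.20000)
s(R) = 59/45 (s(R) = (2/(3*(-1 + 2*√4)))*5 + ⅕ = (2/(3*(-1 + 2*2)))*5 + ⅕ = (2/(3*(-1 + 4)))*5 + ⅕ = ((⅔)/3)*5 + ⅕ = ((⅔)*(⅓))*5 + ⅕ = (2/9)*5 + ⅕ = 10/9 + ⅕ = 59/45)
(s(-6)*29)*(-24) = ((59/45)*29)*(-24) = (1711/45)*(-24) = -13688/15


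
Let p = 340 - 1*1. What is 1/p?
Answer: 1/339 ≈ 0.0029499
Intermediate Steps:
p = 339 (p = 340 - 1 = 339)
1/p = 1/339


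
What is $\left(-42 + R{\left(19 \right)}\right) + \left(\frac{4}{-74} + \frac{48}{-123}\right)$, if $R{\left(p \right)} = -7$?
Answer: $- \frac{75007}{1517} \approx -49.444$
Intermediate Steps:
$\left(-42 + R{\left(19 \right)}\right) + \left(\frac{4}{-74} + \frac{48}{-123}\right) = \left(-42 - 7\right) + \left(\frac{4}{-74} + \frac{48}{-123}\right) = -49 + \left(4 \left(- \frac{1}{74}\right) + 48 \left(- \frac{1}{123}\right)\right) = -49 - \frac{674}{1517} = - \frac{75007}{1517}$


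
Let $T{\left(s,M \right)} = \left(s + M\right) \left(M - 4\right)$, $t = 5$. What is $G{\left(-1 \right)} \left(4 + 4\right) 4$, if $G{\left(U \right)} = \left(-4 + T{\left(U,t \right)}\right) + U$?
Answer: $-32$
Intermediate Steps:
$T{\left(s,M \right)} = \left(-4 + M\right) \left(M + s\right)$ ($T{\left(s,M \right)} = \left(M + s\right) \left(-4 + M\right) = \left(-4 + M\right) \left(M + s\right)$)
$G{\left(U \right)} = 1 + 2 U$ ($G{\left(U \right)} = \left(-4 + \left(5^{2} - 20 - 4 U + 5 U\right)\right) + U = \left(-4 + \left(25 - 20 - 4 U + 5 U\right)\right) + U = \left(-4 + \left(5 + U\right)\right) + U = \left(1 + U\right) + U = 1 + 2 U$)
$G{\left(-1 \right)} \left(4 + 4\right) 4 = \left(1 + 2 \left(-1\right)\right) \left(4 + 4\right) 4 = \left(1 - 2\right) 8 \cdot 4 = \left(-1\right) 32 = -32$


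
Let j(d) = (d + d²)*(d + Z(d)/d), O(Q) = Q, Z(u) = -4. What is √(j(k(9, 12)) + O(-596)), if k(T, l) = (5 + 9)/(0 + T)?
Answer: 2*I*√109357/27 ≈ 24.496*I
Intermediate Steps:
k(T, l) = 14/T
j(d) = (d + d²)*(d - 4/d)
√(j(k(9, 12)) + O(-596)) = √((-4 + (14/9)² + (14/9)³ - 56/9) - 596) = √((-4 + (14*(⅑))² + (14*(⅑))³ - 56/9) - 596) = √((-4 + (14/9)² + (14/9)³ - 4*14/9) - 596) = √((-4 + 196/81 + 2744/729 - 56/9) - 596) = √(-2944/729 - 596) = √(-437428/729) = 2*I*√109357/27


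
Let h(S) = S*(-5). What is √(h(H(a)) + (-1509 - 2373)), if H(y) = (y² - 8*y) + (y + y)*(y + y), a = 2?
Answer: I*√3902 ≈ 62.466*I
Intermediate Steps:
H(y) = -8*y + 5*y² (H(y) = (y² - 8*y) + (2*y)*(2*y) = (y² - 8*y) + 4*y² = -8*y + 5*y²)
h(S) = -5*S
√(h(H(a)) + (-1509 - 2373)) = √(-10*(-8 + 5*2) + (-1509 - 2373)) = √(-10*(-8 + 10) - 3882) = √(-10*2 - 3882) = √(-5*4 - 3882) = √(-20 - 3882) = √(-3902) = I*√3902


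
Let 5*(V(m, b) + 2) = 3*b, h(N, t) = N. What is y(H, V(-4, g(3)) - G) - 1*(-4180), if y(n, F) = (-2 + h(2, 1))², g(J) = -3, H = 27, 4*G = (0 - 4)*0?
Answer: 4180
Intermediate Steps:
G = 0 (G = ((0 - 4)*0)/4 = (-4*0)/4 = (¼)*0 = 0)
V(m, b) = -2 + 3*b/5 (V(m, b) = -2 + (3*b)/5 = -2 + 3*b/5)
y(n, F) = 0 (y(n, F) = (-2 + 2)² = 0² = 0)
y(H, V(-4, g(3)) - G) - 1*(-4180) = 0 - 1*(-4180) = 0 + 4180 = 4180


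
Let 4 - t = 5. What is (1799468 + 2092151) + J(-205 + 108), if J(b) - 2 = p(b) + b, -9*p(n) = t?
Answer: 35023717/9 ≈ 3.8915e+6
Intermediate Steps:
t = -1 (t = 4 - 1*5 = 4 - 5 = -1)
p(n) = ⅑ (p(n) = -⅑*(-1) = ⅑)
J(b) = 19/9 + b (J(b) = 2 + (⅑ + b) = 19/9 + b)
(1799468 + 2092151) + J(-205 + 108) = (1799468 + 2092151) + (19/9 + (-205 + 108)) = 3891619 + (19/9 - 97) = 3891619 - 854/9 = 35023717/9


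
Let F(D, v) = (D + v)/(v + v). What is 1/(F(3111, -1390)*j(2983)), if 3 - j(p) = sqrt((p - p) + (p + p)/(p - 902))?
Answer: -17355540/21965123 - 2780*sqrt(12415246)/21965123 ≈ -1.2361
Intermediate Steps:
F(D, v) = (D + v)/(2*v) (F(D, v) = (D + v)/((2*v)) = (D + v)*(1/(2*v)) = (D + v)/(2*v))
j(p) = 3 - sqrt(2)*sqrt(p/(-902 + p)) (j(p) = 3 - sqrt((p - p) + (p + p)/(p - 902)) = 3 - sqrt(0 + (2*p)/(-902 + p)) = 3 - sqrt(0 + 2*p/(-902 + p)) = 3 - sqrt(2*p/(-902 + p)) = 3 - sqrt(2)*sqrt(p/(-902 + p)))
1/(F(3111, -1390)*j(2983)) = 1/((((1/2)*(3111 - 1390)/(-1390)))*(3 - sqrt(2)*sqrt(2983/(-902 + 2983)))) = 1/((((1/2)*(-1/1390)*1721))*(3 - sqrt(2)*sqrt(2983/2081))) = 1/((-1721/2780)*(3 - sqrt(2)*sqrt(2983*(1/2081)))) = -2780/(1721*(3 - sqrt(2)*sqrt(2983/2081))) = -2780/(1721*(3 - sqrt(2)*sqrt(6207623)/2081)) = -2780/(1721*(3 - sqrt(12415246)/2081))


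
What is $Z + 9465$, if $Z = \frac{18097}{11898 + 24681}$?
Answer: $\frac{346238332}{36579} \approx 9465.5$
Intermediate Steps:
$Z = \frac{18097}{36579} \approx 0.49474$
$Z + 9465 = \frac{18097}{36579} + 9465 = \frac{346238332}{36579}$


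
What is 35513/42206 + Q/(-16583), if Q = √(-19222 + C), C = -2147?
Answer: 35513/42206 - I*√21369/16583 ≈ 0.84142 - 0.0088151*I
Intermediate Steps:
Q = I*√21369 (Q = √(-19222 - 2147) = √(-21369) = I*√21369 ≈ 146.18*I)
35513/42206 + Q/(-16583) = 35513/42206 + (I*√21369)/(-16583) = 35513*(1/42206) + (I*√21369)*(-1/16583) = 35513/42206 - I*√21369/16583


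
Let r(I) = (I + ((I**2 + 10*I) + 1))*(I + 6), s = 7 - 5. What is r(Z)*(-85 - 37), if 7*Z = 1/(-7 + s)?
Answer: -21443818/42875 ≈ -500.15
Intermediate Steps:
s = 2
Z = -1/35 (Z = 1/(7*(-7 + 2)) = (1/7)/(-5) = (1/7)*(-1/5) = -1/35 ≈ -0.028571)
r(I) = (6 + I)*(1 + I**2 + 11*I) (r(I) = (I + (1 + I**2 + 10*I))*(6 + I) = (1 + I**2 + 11*I)*(6 + I) = (6 + I)*(1 + I**2 + 11*I))
r(Z)*(-85 - 37) = (6 + (-1/35)**3 + 17*(-1/35)**2 + 67*(-1/35))*(-85 - 37) = (6 - 1/42875 + 17*(1/1225) - 67/35)*(-122) = (6 - 1/42875 + 17/1225 - 67/35)*(-122) = (175769/42875)*(-122) = -21443818/42875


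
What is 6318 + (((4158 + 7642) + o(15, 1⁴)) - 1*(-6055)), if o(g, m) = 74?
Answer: 24247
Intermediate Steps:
6318 + (((4158 + 7642) + o(15, 1⁴)) - 1*(-6055)) = 6318 + (((4158 + 7642) + 74) - 1*(-6055)) = 6318 + ((11800 + 74) + 6055) = 6318 + (11874 + 6055) = 6318 + 17929 = 24247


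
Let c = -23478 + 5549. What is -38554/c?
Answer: 38554/17929 ≈ 2.1504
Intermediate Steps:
c = -17929
-38554/c = -38554/(-17929) = -38554*(-1/17929) = 38554/17929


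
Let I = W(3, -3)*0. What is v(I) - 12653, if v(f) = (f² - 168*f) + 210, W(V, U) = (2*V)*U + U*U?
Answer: -12443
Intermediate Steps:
W(V, U) = U² + 2*U*V (W(V, U) = 2*U*V + U² = U² + 2*U*V)
I = 0 (I = -3*(-3 + 2*3)*0 = -3*(-3 + 6)*0 = -3*3*0 = -9*0 = 0)
v(f) = 210 + f² - 168*f
v(I) - 12653 = (210 + 0² - 168*0) - 12653 = (210 + 0 + 0) - 12653 = 210 - 12653 = -12443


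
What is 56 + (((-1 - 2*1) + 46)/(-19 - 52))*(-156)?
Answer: 10684/71 ≈ 150.48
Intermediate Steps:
56 + (((-1 - 2*1) + 46)/(-19 - 52))*(-156) = 56 + (((-1 - 2) + 46)/(-71))*(-156) = 56 + ((-3 + 46)*(-1/71))*(-156) = 56 + (43*(-1/71))*(-156) = 56 - 43/71*(-156) = 56 + 6708/71 = 10684/71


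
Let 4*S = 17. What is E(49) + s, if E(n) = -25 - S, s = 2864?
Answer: 11339/4 ≈ 2834.8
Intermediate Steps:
S = 17/4 (S = (1/4)*17 = 17/4 ≈ 4.2500)
E(n) = -117/4 (E(n) = -25 - 1*17/4 = -25 - 17/4 = -117/4)
E(49) + s = -117/4 + 2864 = 11339/4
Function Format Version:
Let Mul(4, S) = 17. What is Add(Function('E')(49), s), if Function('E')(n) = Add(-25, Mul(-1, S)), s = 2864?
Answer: Rational(11339, 4) ≈ 2834.8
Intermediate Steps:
S = Rational(17, 4) (S = Mul(Rational(1, 4), 17) = Rational(17, 4) ≈ 4.2500)
Function('E')(n) = Rational(-117, 4) (Function('E')(n) = Add(-25, Mul(-1, Rational(17, 4))) = Add(-25, Rational(-17, 4)) = Rational(-117, 4))
Add(Function('E')(49), s) = Add(Rational(-117, 4), 2864) = Rational(11339, 4)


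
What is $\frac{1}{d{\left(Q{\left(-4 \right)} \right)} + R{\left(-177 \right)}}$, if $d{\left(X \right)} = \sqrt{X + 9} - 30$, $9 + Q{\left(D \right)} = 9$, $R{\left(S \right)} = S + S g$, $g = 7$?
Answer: $- \frac{1}{1443} \approx -0.000693$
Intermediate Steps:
$R{\left(S \right)} = 8 S$ ($R{\left(S \right)} = S + S 7 = S + 7 S = 8 S$)
$Q{\left(D \right)} = 0$ ($Q{\left(D \right)} = -9 + 9 = 0$)
$d{\left(X \right)} = -30 + \sqrt{9 + X}$ ($d{\left(X \right)} = \sqrt{9 + X} - 30 = -30 + \sqrt{9 + X}$)
$\frac{1}{d{\left(Q{\left(-4 \right)} \right)} + R{\left(-177 \right)}} = \frac{1}{\left(-30 + \sqrt{9 + 0}\right) + 8 \left(-177\right)} = \frac{1}{\left(-30 + \sqrt{9}\right) - 1416} = \frac{1}{\left(-30 + 3\right) - 1416} = \frac{1}{-27 - 1416} = \frac{1}{-1443} = - \frac{1}{1443}$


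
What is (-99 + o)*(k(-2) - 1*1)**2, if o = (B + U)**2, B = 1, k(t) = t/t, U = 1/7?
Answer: 0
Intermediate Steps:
U = 1/7 ≈ 0.14286
k(t) = 1
o = 64/49 (o = (1 + 1/7)**2 = (8/7)**2 = 64/49 ≈ 1.3061)
(-99 + o)*(k(-2) - 1*1)**2 = (-99 + 64/49)*(1 - 1*1)**2 = -4787*(1 - 1)**2/49 = -4787/49*0**2 = -4787/49*0 = 0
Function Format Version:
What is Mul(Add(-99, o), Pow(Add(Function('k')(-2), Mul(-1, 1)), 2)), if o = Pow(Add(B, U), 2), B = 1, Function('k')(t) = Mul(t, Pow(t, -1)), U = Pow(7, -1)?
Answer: 0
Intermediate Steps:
U = Rational(1, 7) ≈ 0.14286
Function('k')(t) = 1
o = Rational(64, 49) (o = Pow(Add(1, Rational(1, 7)), 2) = Pow(Rational(8, 7), 2) = Rational(64, 49) ≈ 1.3061)
Mul(Add(-99, o), Pow(Add(Function('k')(-2), Mul(-1, 1)), 2)) = Mul(Add(-99, Rational(64, 49)), Pow(Add(1, Mul(-1, 1)), 2)) = Mul(Rational(-4787, 49), Pow(Add(1, -1), 2)) = Mul(Rational(-4787, 49), Pow(0, 2)) = Mul(Rational(-4787, 49), 0) = 0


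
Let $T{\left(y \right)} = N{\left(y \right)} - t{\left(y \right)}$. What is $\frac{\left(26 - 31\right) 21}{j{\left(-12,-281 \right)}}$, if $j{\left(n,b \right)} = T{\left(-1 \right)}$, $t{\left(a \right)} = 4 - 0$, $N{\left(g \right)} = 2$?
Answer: $\frac{105}{2} \approx 52.5$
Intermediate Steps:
$t{\left(a \right)} = 4$ ($t{\left(a \right)} = 4 + 0 = 4$)
$T{\left(y \right)} = -2$ ($T{\left(y \right)} = 2 - 4 = -2$)
$j{\left(n,b \right)} = -2$
$\frac{\left(26 - 31\right) 21}{j{\left(-12,-281 \right)}} = \frac{\left(26 - 31\right) 21}{-2} = \left(-5\right) 21 \left(- \frac{1}{2}\right) = \left(-105\right) \left(- \frac{1}{2}\right) = \frac{105}{2}$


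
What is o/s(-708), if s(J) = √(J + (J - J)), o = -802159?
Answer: 802159*I*√177/354 ≈ 30147.0*I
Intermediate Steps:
s(J) = √J (s(J) = √(J + 0) = √J)
o/s(-708) = -802159*(-I*√177/354) = -(-802159)*I*√177/354 = 802159*I*√177/354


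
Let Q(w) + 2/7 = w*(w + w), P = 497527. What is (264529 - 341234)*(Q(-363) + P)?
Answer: -408642282365/7 ≈ -5.8377e+10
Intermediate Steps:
Q(w) = -2/7 + 2*w**2 (Q(w) = -2/7 + w*(w + w) = -2/7 + w*(2*w) = -2/7 + 2*w**2)
(264529 - 341234)*(Q(-363) + P) = (264529 - 341234)*((-2/7 + 2*(-363)**2) + 497527) = -76705*((-2/7 + 2*131769) + 497527) = -76705*((-2/7 + 263538) + 497527) = -76705*(1844764/7 + 497527) = -76705*5327453/7 = -408642282365/7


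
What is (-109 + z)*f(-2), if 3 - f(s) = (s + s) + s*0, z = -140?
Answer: -1743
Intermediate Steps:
f(s) = 3 - 2*s (f(s) = 3 - ((s + s) + s*0) = 3 - (2*s + 0) = 3 - 2*s)
(-109 + z)*f(-2) = (-109 - 140)*(3 - 2*(-2)) = -249*(3 + 4) = -249*7 = -1743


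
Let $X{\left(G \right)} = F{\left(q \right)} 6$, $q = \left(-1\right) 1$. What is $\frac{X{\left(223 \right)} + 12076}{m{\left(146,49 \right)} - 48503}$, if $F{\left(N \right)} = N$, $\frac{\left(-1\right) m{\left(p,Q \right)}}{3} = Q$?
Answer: $- \frac{1207}{4865} \approx -0.2481$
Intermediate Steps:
$m{\left(p,Q \right)} = - 3 Q$
$q = -1$
$X{\left(G \right)} = -6$ ($X{\left(G \right)} = \left(-1\right) 6 = -6$)
$\frac{X{\left(223 \right)} + 12076}{m{\left(146,49 \right)} - 48503} = \frac{-6 + 12076}{\left(-3\right) 49 - 48503} = \frac{12070}{-147 - 48503} = \frac{12070}{-48650} = 12070 \left(- \frac{1}{48650}\right) = - \frac{1207}{4865}$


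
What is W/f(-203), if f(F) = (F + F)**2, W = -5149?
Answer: -5149/164836 ≈ -0.031237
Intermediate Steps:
f(F) = 4*F**2 (f(F) = (2*F)**2 = 4*F**2)
W/f(-203) = -5149/(4*(-203)**2) = -5149/(4*41209) = -5149/164836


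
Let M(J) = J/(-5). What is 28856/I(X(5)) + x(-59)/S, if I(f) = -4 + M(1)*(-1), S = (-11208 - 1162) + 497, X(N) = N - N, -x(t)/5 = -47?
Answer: -1713040905/225587 ≈ -7593.7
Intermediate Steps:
x(t) = 235 (x(t) = -5*(-47) = 235)
X(N) = 0
S = -11873 (S = -12370 + 497 = -11873)
M(J) = -J/5 (M(J) = J*(-⅕) = -J/5)
I(f) = -19/5 (I(f) = -4 - ⅕*1*(-1) = -4 - ⅕*(-1) = -4 + ⅕ = -19/5)
28856/I(X(5)) + x(-59)/S = 28856/(-19/5) + 235/(-11873) = 28856*(-5/19) + 235*(-1/11873) = -144280/19 - 235/11873 = -1713040905/225587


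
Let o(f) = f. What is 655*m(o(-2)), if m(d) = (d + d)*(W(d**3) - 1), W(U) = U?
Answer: 23580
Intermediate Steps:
m(d) = 2*d*(-1 + d**3) (m(d) = (d + d)*(d**3 - 1) = (2*d)*(-1 + d**3) = 2*d*(-1 + d**3))
655*m(o(-2)) = 655*(2*(-2)*(-1 + (-2)**3)) = 655*(2*(-2)*(-1 - 8)) = 655*(2*(-2)*(-9)) = 655*36 = 23580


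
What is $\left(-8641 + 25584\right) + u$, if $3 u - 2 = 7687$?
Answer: $19506$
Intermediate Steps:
$u = 2563$ ($u = \frac{2}{3} + \frac{1}{3} \cdot 7687 = \frac{2}{3} + \frac{7687}{3} = 2563$)
$\left(-8641 + 25584\right) + u = \left(-8641 + 25584\right) + 2563 = 16943 + 2563 = 19506$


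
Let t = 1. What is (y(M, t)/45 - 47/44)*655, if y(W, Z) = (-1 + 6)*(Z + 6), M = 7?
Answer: -75325/396 ≈ -190.21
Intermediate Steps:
y(W, Z) = 30 + 5*Z (y(W, Z) = 5*(6 + Z) = 30 + 5*Z)
(y(M, t)/45 - 47/44)*655 = ((30 + 5*1)/45 - 47/44)*655 = ((30 + 5)*(1/45) - 47*1/44)*655 = (35*(1/45) - 47/44)*655 = (7/9 - 47/44)*655 = -115/396*655 = -75325/396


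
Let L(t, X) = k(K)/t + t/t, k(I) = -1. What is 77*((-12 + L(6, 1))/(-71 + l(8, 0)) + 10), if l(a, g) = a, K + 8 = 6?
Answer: 42317/54 ≈ 783.65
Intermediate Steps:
K = -2 (K = -8 + 6 = -2)
L(t, X) = 1 - 1/t (L(t, X) = -1/t + t/t = -1/t + 1 = 1 - 1/t)
77*((-12 + L(6, 1))/(-71 + l(8, 0)) + 10) = 77*((-12 + (-1 + 6)/6)/(-71 + 8) + 10) = 77*((-12 + (1/6)*5)/(-63) + 10) = 77*((-12 + 5/6)*(-1/63) + 10) = 77*(-67/6*(-1/63) + 10) = 77*(67/378 + 10) = 77*(3847/378) = 42317/54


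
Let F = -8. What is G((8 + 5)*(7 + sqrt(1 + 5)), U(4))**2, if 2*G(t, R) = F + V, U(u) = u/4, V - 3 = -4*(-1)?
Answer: 1/4 ≈ 0.25000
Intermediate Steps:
V = 7 (V = 3 - 4*(-1) = 3 + 4 = 7)
U(u) = u/4 (U(u) = u*(1/4) = u/4)
G(t, R) = -1/2 (G(t, R) = (-8 + 7)/2 = (1/2)*(-1) = -1/2)
G((8 + 5)*(7 + sqrt(1 + 5)), U(4))**2 = (-1/2)**2 = 1/4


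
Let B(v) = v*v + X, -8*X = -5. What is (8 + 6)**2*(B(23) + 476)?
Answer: 394205/2 ≈ 1.9710e+5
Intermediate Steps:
X = 5/8 (X = -1/8*(-5) = 5/8 ≈ 0.62500)
B(v) = 5/8 + v**2 (B(v) = v*v + 5/8 = v**2 + 5/8 = 5/8 + v**2)
(8 + 6)**2*(B(23) + 476) = (8 + 6)**2*((5/8 + 23**2) + 476) = 14**2*((5/8 + 529) + 476) = 196*(4237/8 + 476) = 196*(8045/8) = 394205/2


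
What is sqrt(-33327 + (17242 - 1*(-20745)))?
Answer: 2*sqrt(1165) ≈ 68.264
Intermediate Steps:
sqrt(-33327 + (17242 - 1*(-20745))) = sqrt(-33327 + (17242 + 20745)) = sqrt(-33327 + 37987) = sqrt(4660) = 2*sqrt(1165)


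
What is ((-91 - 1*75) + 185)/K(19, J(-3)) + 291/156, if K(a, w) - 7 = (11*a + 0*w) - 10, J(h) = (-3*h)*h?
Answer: 10485/5356 ≈ 1.9576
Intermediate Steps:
J(h) = -3*h²
K(a, w) = -3 + 11*a (K(a, w) = 7 + ((11*a + 0*w) - 10) = 7 + ((11*a + 0) - 10) = 7 + (11*a - 10) = 7 + (-10 + 11*a) = -3 + 11*a)
((-91 - 1*75) + 185)/K(19, J(-3)) + 291/156 = ((-91 - 1*75) + 185)/(-3 + 11*19) + 291/156 = ((-91 - 75) + 185)/(-3 + 209) + 291*(1/156) = (-166 + 185)/206 + 97/52 = 19*(1/206) + 97/52 = 19/206 + 97/52 = 10485/5356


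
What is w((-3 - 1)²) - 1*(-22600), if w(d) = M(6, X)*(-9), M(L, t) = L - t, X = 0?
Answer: 22546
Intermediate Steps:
w(d) = -54 (w(d) = (6 - 1*0)*(-9) = (6 + 0)*(-9) = 6*(-9) = -54)
w((-3 - 1)²) - 1*(-22600) = -54 - 1*(-22600) = -54 + 22600 = 22546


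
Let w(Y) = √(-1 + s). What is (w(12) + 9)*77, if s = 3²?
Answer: 693 + 154*√2 ≈ 910.79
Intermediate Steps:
s = 9
w(Y) = 2*√2 (w(Y) = √(-1 + 9) = √8 = 2*√2)
(w(12) + 9)*77 = (2*√2 + 9)*77 = (9 + 2*√2)*77 = 693 + 154*√2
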